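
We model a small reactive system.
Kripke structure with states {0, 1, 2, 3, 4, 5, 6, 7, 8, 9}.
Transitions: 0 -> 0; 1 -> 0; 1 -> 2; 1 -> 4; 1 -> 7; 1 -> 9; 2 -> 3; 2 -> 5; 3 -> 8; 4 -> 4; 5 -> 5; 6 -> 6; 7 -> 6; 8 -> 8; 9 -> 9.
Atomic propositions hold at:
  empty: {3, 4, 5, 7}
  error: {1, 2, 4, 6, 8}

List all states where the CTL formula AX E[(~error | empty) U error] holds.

Sat(~error) = {0, 3, 5, 7, 9}
Sat(~error | empty) = {0, 3, 4, 5, 7, 9}
E[(~error | empty) U error]: least fixpoint, start Z0 = Sat(error) = {1, 2, 4, 6, 8}, add states in Sat(~error | empty) with some successor in Z. Z1 = {1, 2, 3, 4, 6, 7, 8}; fixed.
Sat(E[(~error | empty) U error]) = {1, 2, 3, 4, 6, 7, 8}
Sat(AX E[(~error | empty) U error]) = {s : every successor in {1, 2, 3, 4, 6, 7, 8}} = {3, 4, 6, 7, 8}

{3, 4, 6, 7, 8}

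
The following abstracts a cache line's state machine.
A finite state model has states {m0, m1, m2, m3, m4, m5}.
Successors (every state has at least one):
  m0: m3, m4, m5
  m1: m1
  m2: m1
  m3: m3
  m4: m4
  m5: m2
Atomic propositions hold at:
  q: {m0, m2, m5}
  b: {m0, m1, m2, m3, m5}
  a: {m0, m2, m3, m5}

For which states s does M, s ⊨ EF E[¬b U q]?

Sat(¬b) = {m4}
E[¬b U q]: least fixpoint, start Z0 = Sat(q) = {m0, m2, m5}, add states in Sat(¬b) with some successor in Z. Already a fixed point.
Sat(E[¬b U q]) = {m0, m2, m5}
EF E[¬b U q]: least fixpoint, start Z0 = {m0, m2, m5}, add states with some successor in Z. Already a fixed point.
Sat(EF E[¬b U q]) = {m0, m2, m5}

{m0, m2, m5}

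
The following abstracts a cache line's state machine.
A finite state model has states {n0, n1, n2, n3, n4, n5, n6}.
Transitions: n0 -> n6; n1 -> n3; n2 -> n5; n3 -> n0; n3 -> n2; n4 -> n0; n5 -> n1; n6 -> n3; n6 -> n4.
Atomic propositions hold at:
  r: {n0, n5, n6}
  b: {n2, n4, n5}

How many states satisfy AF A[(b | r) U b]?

Sat(b | r) = {n0, n2, n4, n5, n6}
A[(b | r) U b]: least fixpoint, start Z0 = Sat(b) = {n2, n4, n5}, add states in Sat(b | r) with every successor in Z. Already a fixed point.
Sat(A[(b | r) U b]) = {n2, n4, n5}
AF A[(b | r) U b]: least fixpoint, start Z0 = {n2, n4, n5}, add states with every successor in Z. Already a fixed point.
Sat(AF A[(b | r) U b]) = {n2, n4, n5}
|Sat(AF A[(b | r) U b])| = |{n2, n4, n5}| = 3.

3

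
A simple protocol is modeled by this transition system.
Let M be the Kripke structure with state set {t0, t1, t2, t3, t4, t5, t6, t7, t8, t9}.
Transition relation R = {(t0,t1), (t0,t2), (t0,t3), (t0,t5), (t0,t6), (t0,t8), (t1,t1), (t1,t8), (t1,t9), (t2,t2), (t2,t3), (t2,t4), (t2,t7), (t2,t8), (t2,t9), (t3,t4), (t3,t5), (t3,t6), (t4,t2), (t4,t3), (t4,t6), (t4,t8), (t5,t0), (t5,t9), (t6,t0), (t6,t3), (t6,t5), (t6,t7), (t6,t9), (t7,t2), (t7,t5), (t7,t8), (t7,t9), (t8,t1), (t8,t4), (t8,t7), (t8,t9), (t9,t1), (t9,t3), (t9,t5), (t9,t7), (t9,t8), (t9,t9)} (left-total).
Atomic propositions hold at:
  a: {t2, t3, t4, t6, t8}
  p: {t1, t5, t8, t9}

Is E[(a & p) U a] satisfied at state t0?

Sat(a & p) = {t8}
E[(a & p) U a]: least fixpoint, start Z0 = Sat(a) = {t2, t3, t4, t6, t8}, add states in Sat(a & p) with some successor in Z. Already a fixed point.
Sat(E[(a & p) U a]) = {t2, t3, t4, t6, t8}
t0 ∉ Sat(E[(a & p) U a]) = {t2, t3, t4, t6, t8}, so the formula does not hold at t0.

No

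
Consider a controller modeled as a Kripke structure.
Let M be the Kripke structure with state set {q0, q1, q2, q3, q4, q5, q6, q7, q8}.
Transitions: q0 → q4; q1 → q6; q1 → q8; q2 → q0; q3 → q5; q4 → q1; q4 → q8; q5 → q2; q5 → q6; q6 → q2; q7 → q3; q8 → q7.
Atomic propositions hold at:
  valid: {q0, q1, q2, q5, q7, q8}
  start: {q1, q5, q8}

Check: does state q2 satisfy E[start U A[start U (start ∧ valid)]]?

Sat(start ∧ valid) = {q1, q5, q8}
A[start U (start ∧ valid)]: least fixpoint, start Z0 = Sat((start ∧ valid)) = {q1, q5, q8}, add states in Sat(start) with every successor in Z. Already a fixed point.
Sat(A[start U (start ∧ valid)]) = {q1, q5, q8}
E[start U A[start U (start ∧ valid)]]: least fixpoint, start Z0 = Sat(A[start U (start ∧ valid)]) = {q1, q5, q8}, add states in Sat(start) with some successor in Z. Already a fixed point.
Sat(E[start U A[start U (start ∧ valid)]]) = {q1, q5, q8}
q2 ∉ Sat(E[start U A[start U (start ∧ valid)]]) = {q1, q5, q8}, so the formula does not hold at q2.

No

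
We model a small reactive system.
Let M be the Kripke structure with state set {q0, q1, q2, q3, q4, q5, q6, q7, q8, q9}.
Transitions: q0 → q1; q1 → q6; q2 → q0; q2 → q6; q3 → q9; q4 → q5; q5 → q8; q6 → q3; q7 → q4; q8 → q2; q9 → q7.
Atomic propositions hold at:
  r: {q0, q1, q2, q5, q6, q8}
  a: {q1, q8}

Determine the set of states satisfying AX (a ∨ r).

{q0, q1, q2, q4, q5, q8}

Sat(a ∨ r) = {q0, q1, q2, q5, q6, q8}
Sat(AX (a ∨ r)) = {s : every successor in {q0, q1, q2, q5, q6, q8}} = {q0, q1, q2, q4, q5, q8}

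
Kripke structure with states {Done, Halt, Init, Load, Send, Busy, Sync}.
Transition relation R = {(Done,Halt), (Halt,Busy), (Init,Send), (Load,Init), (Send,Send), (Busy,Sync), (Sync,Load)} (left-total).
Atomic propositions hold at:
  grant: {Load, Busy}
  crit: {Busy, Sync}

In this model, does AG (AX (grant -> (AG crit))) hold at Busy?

No

AG crit: greatest fixpoint, start Z0 = {Busy, Sync}, keep only states in Sat with every successor in Z. Z1 = {Busy}; Z2 = ∅; fixed.
Sat(AG crit) = ∅
Sat(grant -> (AG crit)) = {Done, Halt, Init, Send, Sync}
Sat(AX (grant -> (AG crit))) = {s : every successor in {Done, Halt, Init, Send, Sync}} = {Done, Init, Load, Send, Busy}
AG (AX (grant -> (AG crit))): greatest fixpoint, start Z0 = {Done, Init, Load, Send, Busy}, keep only states in Sat with every successor in Z. Z1 = {Init, Load, Send}; fixed.
Sat(AG (AX (grant -> (AG crit)))) = {Init, Load, Send}
Busy ∉ Sat(AG (AX (grant -> (AG crit)))) = {Init, Load, Send}, so the formula does not hold at Busy.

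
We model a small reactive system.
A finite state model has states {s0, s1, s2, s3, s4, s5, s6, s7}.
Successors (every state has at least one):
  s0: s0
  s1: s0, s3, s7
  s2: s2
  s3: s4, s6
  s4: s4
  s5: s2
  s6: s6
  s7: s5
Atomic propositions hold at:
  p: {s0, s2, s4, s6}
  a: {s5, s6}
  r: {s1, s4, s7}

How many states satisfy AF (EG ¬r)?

7

Sat(¬r) = {s0, s2, s3, s5, s6}
EG ¬r: greatest fixpoint, start Z0 = {s0, s2, s3, s5, s6}, keep only states in Sat with some successor in Z. Already a fixed point.
Sat(EG ¬r) = {s0, s2, s3, s5, s6}
AF (EG ¬r): least fixpoint, start Z0 = {s0, s2, s3, s5, s6}, add states with every successor in Z. Z1 = {s0, s2, s3, s5, s6, s7}; Z2 = {s0, s1, s2, s3, s5, s6, s7}; fixed.
Sat(AF (EG ¬r)) = {s0, s1, s2, s3, s5, s6, s7}
|Sat(AF (EG ¬r))| = |{s0, s1, s2, s3, s5, s6, s7}| = 7.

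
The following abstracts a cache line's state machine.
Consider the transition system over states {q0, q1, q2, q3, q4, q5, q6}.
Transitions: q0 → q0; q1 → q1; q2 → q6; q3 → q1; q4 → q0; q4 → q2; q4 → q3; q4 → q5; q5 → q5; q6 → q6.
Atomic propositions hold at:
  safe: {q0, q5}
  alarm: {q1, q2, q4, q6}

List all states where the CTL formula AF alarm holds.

{q1, q2, q3, q4, q6}

AF alarm: least fixpoint, start Z0 = {q1, q2, q4, q6}, add states with every successor in Z. Z1 = {q1, q2, q3, q4, q6}; fixed.
Sat(AF alarm) = {q1, q2, q3, q4, q6}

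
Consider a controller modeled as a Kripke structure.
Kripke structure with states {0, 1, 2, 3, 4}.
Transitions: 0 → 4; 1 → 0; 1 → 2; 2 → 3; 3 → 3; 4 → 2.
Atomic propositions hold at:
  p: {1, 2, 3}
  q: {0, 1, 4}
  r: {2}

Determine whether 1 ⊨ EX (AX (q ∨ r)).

Sat(q ∨ r) = {0, 1, 2, 4}
Sat(AX (q ∨ r)) = {s : every successor in {0, 1, 2, 4}} = {0, 1, 4}
Sat(EX (AX (q ∨ r))) = {s : some successor in {0, 1, 4}} = {0, 1}
1 ∈ Sat(EX (AX (q ∨ r))) = {0, 1}, so the formula holds at 1.

Yes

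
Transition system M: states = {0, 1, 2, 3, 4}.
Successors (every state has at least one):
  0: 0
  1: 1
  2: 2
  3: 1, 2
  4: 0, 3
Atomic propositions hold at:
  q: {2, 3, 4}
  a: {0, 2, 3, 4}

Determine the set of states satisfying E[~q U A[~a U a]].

Sat(~q) = {0, 1}
Sat(~a) = {1}
A[~a U a]: least fixpoint, start Z0 = Sat(a) = {0, 2, 3, 4}, add states in Sat(~a) with every successor in Z. Already a fixed point.
Sat(A[~a U a]) = {0, 2, 3, 4}
E[~q U A[~a U a]]: least fixpoint, start Z0 = Sat(A[~a U a]) = {0, 2, 3, 4}, add states in Sat(~q) with some successor in Z. Already a fixed point.
Sat(E[~q U A[~a U a]]) = {0, 2, 3, 4}

{0, 2, 3, 4}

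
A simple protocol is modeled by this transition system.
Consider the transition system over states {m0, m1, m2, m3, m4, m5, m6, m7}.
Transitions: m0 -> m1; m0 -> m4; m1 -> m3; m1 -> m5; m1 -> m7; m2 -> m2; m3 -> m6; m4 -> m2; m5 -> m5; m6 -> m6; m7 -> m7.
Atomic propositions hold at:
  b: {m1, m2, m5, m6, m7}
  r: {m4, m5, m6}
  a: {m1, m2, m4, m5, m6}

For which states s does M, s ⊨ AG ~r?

{m2, m7}

Sat(~r) = {m0, m1, m2, m3, m7}
AG ~r: greatest fixpoint, start Z0 = {m0, m1, m2, m3, m7}, keep only states in Sat with every successor in Z. Z1 = {m2, m7}; fixed.
Sat(AG ~r) = {m2, m7}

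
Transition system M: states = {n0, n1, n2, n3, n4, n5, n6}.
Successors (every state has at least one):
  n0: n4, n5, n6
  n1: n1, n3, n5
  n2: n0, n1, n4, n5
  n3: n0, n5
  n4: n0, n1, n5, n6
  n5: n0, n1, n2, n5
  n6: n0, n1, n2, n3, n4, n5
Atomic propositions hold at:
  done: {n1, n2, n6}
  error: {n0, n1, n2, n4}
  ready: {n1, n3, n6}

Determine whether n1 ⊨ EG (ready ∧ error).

Sat(ready ∧ error) = {n1}
EG (ready ∧ error): greatest fixpoint, start Z0 = {n1}, keep only states in Sat with some successor in Z. Already a fixed point.
Sat(EG (ready ∧ error)) = {n1}
n1 ∈ Sat(EG (ready ∧ error)) = {n1}, so the formula holds at n1.

Yes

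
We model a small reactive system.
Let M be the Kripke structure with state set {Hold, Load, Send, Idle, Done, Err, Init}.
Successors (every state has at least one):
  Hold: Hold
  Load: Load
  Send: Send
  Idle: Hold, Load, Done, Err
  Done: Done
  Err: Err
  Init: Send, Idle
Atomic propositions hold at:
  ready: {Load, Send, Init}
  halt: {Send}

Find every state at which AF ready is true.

AF ready: least fixpoint, start Z0 = {Load, Send, Init}, add states with every successor in Z. Already a fixed point.
Sat(AF ready) = {Load, Send, Init}

{Load, Send, Init}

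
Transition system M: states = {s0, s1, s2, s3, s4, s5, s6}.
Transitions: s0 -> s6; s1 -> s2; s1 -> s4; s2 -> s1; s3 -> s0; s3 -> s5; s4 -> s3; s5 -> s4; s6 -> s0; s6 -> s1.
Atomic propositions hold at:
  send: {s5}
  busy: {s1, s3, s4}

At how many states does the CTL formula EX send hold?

1

Sat(EX send) = {s : some successor in {s5}} = {s3}
|Sat(EX send)| = |{s3}| = 1.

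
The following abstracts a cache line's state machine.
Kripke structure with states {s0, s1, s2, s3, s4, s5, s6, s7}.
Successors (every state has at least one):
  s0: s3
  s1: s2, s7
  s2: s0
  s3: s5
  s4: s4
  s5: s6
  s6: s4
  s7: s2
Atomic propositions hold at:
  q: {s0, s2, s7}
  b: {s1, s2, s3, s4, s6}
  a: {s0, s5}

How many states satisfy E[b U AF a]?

AF a: least fixpoint, start Z0 = {s0, s5}, add states with every successor in Z. Z1 = {s0, s2, s3, s5}; Z2 = {s0, s2, s3, s5, s7}; Z3 = {s0, s1, s2, s3, s5, s7}; fixed.
Sat(AF a) = {s0, s1, s2, s3, s5, s7}
E[b U AF a]: least fixpoint, start Z0 = Sat(AF a) = {s0, s1, s2, s3, s5, s7}, add states in Sat(b) with some successor in Z. Already a fixed point.
Sat(E[b U AF a]) = {s0, s1, s2, s3, s5, s7}
|Sat(E[b U AF a])| = |{s0, s1, s2, s3, s5, s7}| = 6.

6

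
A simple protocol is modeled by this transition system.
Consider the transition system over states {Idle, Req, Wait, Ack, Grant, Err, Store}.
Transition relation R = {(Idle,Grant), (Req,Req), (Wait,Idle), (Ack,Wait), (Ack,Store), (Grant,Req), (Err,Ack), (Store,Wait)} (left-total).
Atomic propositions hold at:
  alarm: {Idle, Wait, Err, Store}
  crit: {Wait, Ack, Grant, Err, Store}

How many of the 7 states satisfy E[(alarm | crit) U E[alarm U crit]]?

Sat(alarm | crit) = {Idle, Wait, Ack, Grant, Err, Store}
E[alarm U crit]: least fixpoint, start Z0 = Sat(crit) = {Wait, Ack, Grant, Err, Store}, add states in Sat(alarm) with some successor in Z. Z1 = {Idle, Wait, Ack, Grant, Err, Store}; fixed.
Sat(E[alarm U crit]) = {Idle, Wait, Ack, Grant, Err, Store}
E[(alarm | crit) U E[alarm U crit]]: least fixpoint, start Z0 = Sat(E[alarm U crit]) = {Idle, Wait, Ack, Grant, Err, Store}, add states in Sat(alarm | crit) with some successor in Z. Already a fixed point.
Sat(E[(alarm | crit) U E[alarm U crit]]) = {Idle, Wait, Ack, Grant, Err, Store}
|Sat(E[(alarm | crit) U E[alarm U crit]])| = |{Idle, Wait, Ack, Grant, Err, Store}| = 6.

6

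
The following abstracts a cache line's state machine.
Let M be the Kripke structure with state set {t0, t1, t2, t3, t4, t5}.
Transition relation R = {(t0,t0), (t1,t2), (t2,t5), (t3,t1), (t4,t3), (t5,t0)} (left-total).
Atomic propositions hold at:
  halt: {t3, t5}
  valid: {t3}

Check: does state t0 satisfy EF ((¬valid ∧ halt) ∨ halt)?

Sat(¬valid) = {t0, t1, t2, t4, t5}
Sat(¬valid ∧ halt) = {t5}
Sat((¬valid ∧ halt) ∨ halt) = {t3, t5}
EF ((¬valid ∧ halt) ∨ halt): least fixpoint, start Z0 = {t3, t5}, add states with some successor in Z. Z1 = {t2, t3, t4, t5}; Z2 = {t1, t2, t3, t4, t5}; fixed.
Sat(EF ((¬valid ∧ halt) ∨ halt)) = {t1, t2, t3, t4, t5}
t0 ∉ Sat(EF ((¬valid ∧ halt) ∨ halt)) = {t1, t2, t3, t4, t5}, so the formula does not hold at t0.

No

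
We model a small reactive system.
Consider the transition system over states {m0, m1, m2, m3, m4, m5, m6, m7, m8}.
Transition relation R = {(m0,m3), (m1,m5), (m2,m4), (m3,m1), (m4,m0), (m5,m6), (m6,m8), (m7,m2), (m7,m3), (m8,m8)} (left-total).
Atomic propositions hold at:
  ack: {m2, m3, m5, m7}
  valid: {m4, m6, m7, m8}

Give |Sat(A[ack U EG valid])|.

EG valid: greatest fixpoint, start Z0 = {m4, m6, m7, m8}, keep only states in Sat with some successor in Z. Z1 = {m6, m8}; fixed.
Sat(EG valid) = {m6, m8}
A[ack U EG valid]: least fixpoint, start Z0 = Sat(EG valid) = {m6, m8}, add states in Sat(ack) with every successor in Z. Z1 = {m5, m6, m8}; fixed.
Sat(A[ack U EG valid]) = {m5, m6, m8}
|Sat(A[ack U EG valid])| = |{m5, m6, m8}| = 3.

3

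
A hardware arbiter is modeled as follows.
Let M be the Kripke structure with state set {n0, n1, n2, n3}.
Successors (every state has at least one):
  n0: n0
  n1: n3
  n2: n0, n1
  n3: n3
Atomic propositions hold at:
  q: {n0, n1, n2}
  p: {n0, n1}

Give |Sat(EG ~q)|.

Sat(~q) = {n3}
EG ~q: greatest fixpoint, start Z0 = {n3}, keep only states in Sat with some successor in Z. Already a fixed point.
Sat(EG ~q) = {n3}
|Sat(EG ~q)| = |{n3}| = 1.

1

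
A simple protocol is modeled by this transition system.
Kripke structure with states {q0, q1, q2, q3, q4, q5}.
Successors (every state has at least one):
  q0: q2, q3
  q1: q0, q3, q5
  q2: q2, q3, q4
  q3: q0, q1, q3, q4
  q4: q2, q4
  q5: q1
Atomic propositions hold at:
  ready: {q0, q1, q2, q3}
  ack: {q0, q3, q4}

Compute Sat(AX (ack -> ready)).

{q0, q1, q5}

Sat(ack -> ready) = {q0, q1, q2, q3, q5}
Sat(AX (ack -> ready)) = {s : every successor in {q0, q1, q2, q3, q5}} = {q0, q1, q5}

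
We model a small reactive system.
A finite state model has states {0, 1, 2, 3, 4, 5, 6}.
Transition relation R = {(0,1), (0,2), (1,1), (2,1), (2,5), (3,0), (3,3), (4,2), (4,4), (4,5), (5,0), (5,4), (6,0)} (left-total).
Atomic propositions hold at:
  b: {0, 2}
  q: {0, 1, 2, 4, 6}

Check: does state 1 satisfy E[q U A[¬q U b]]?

Sat(¬q) = {3, 5}
A[¬q U b]: least fixpoint, start Z0 = Sat(b) = {0, 2}, add states in Sat(¬q) with every successor in Z. Already a fixed point.
Sat(A[¬q U b]) = {0, 2}
E[q U A[¬q U b]]: least fixpoint, start Z0 = Sat(A[¬q U b]) = {0, 2}, add states in Sat(q) with some successor in Z. Z1 = {0, 2, 4, 6}; fixed.
Sat(E[q U A[¬q U b]]) = {0, 2, 4, 6}
1 ∉ Sat(E[q U A[¬q U b]]) = {0, 2, 4, 6}, so the formula does not hold at 1.

No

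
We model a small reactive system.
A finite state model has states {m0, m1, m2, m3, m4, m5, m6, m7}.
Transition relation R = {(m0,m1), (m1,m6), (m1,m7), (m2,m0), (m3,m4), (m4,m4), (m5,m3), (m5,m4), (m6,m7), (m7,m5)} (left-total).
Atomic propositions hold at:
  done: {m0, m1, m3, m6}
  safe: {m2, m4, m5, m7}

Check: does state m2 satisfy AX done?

Sat(AX done) = {s : every successor in {m0, m1, m3, m6}} = {m0, m2}
m2 ∈ Sat(AX done) = {m0, m2}, so the formula holds at m2.

Yes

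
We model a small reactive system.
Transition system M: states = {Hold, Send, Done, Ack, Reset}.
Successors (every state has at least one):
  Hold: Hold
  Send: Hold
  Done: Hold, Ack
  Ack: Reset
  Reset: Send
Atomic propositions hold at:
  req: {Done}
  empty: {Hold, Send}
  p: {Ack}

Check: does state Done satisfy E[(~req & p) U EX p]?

Yes

Sat(~req) = {Hold, Send, Ack, Reset}
Sat(~req & p) = {Ack}
Sat(EX p) = {s : some successor in {Ack}} = {Done}
E[(~req & p) U EX p]: least fixpoint, start Z0 = Sat(EX p) = {Done}, add states in Sat(~req & p) with some successor in Z. Already a fixed point.
Sat(E[(~req & p) U EX p]) = {Done}
Done ∈ Sat(E[(~req & p) U EX p]) = {Done}, so the formula holds at Done.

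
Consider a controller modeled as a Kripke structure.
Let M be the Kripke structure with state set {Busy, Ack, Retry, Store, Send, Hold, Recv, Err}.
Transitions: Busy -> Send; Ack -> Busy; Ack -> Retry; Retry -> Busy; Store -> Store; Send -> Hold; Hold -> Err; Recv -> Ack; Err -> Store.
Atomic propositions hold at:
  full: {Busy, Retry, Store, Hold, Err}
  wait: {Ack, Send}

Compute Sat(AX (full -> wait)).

Sat(full -> wait) = {Ack, Send, Recv}
Sat(AX (full -> wait)) = {s : every successor in {Ack, Send, Recv}} = {Busy, Recv}

{Busy, Recv}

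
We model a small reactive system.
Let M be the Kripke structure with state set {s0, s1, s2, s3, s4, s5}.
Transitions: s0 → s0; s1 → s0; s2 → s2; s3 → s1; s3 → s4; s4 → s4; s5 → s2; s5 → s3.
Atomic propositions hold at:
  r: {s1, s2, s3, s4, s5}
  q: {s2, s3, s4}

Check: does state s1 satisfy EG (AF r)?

AF r: least fixpoint, start Z0 = {s1, s2, s3, s4, s5}, add states with every successor in Z. Already a fixed point.
Sat(AF r) = {s1, s2, s3, s4, s5}
EG (AF r): greatest fixpoint, start Z0 = {s1, s2, s3, s4, s5}, keep only states in Sat with some successor in Z. Z1 = {s2, s3, s4, s5}; fixed.
Sat(EG (AF r)) = {s2, s3, s4, s5}
s1 ∉ Sat(EG (AF r)) = {s2, s3, s4, s5}, so the formula does not hold at s1.

No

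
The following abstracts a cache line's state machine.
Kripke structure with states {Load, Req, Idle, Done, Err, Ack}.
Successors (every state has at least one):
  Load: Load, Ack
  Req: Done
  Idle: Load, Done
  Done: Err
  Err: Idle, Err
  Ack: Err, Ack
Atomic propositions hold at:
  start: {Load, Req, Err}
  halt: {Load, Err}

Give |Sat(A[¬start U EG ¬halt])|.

Sat(¬start) = {Idle, Done, Ack}
Sat(¬halt) = {Req, Idle, Done, Ack}
EG ¬halt: greatest fixpoint, start Z0 = {Req, Idle, Done, Ack}, keep only states in Sat with some successor in Z. Z1 = {Req, Idle, Ack}; Z2 = {Ack}; fixed.
Sat(EG ¬halt) = {Ack}
A[¬start U EG ¬halt]: least fixpoint, start Z0 = Sat(EG ¬halt) = {Ack}, add states in Sat(¬start) with every successor in Z. Already a fixed point.
Sat(A[¬start U EG ¬halt]) = {Ack}
|Sat(A[¬start U EG ¬halt])| = |{Ack}| = 1.

1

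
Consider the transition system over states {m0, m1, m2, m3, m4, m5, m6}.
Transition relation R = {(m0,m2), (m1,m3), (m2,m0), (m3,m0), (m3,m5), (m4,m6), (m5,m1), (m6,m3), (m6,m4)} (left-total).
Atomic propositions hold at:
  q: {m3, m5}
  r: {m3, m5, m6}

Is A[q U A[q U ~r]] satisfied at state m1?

Yes

Sat(~r) = {m0, m1, m2, m4}
A[q U ~r]: least fixpoint, start Z0 = Sat(~r) = {m0, m1, m2, m4}, add states in Sat(q) with every successor in Z. Z1 = {m0, m1, m2, m4, m5}; Z2 = {m0, m1, m2, m3, m4, m5}; fixed.
Sat(A[q U ~r]) = {m0, m1, m2, m3, m4, m5}
A[q U A[q U ~r]]: least fixpoint, start Z0 = Sat(A[q U ~r]) = {m0, m1, m2, m3, m4, m5}, add states in Sat(q) with every successor in Z. Already a fixed point.
Sat(A[q U A[q U ~r]]) = {m0, m1, m2, m3, m4, m5}
m1 ∈ Sat(A[q U A[q U ~r]]) = {m0, m1, m2, m3, m4, m5}, so the formula holds at m1.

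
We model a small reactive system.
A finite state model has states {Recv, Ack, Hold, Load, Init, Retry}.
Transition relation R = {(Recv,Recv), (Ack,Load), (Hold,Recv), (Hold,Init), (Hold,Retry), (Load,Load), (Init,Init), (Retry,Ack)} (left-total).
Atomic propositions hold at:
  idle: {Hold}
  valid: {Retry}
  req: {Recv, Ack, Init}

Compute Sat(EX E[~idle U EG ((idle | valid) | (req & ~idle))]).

Sat(~idle) = {Recv, Ack, Load, Init, Retry}
Sat(idle | valid) = {Hold, Retry}
Sat(req & ~idle) = {Recv, Ack, Init}
Sat((idle | valid) | (req & ~idle)) = {Recv, Ack, Hold, Init, Retry}
EG ((idle | valid) | (req & ~idle)): greatest fixpoint, start Z0 = {Recv, Ack, Hold, Init, Retry}, keep only states in Sat with some successor in Z. Z1 = {Recv, Hold, Init, Retry}; Z2 = {Recv, Hold, Init}; fixed.
Sat(EG ((idle | valid) | (req & ~idle))) = {Recv, Hold, Init}
E[~idle U EG ((idle | valid) | (req & ~idle))]: least fixpoint, start Z0 = Sat(EG ((idle | valid) | (req & ~idle))) = {Recv, Hold, Init}, add states in Sat(~idle) with some successor in Z. Already a fixed point.
Sat(E[~idle U EG ((idle | valid) | (req & ~idle))]) = {Recv, Hold, Init}
Sat(EX E[~idle U EG ((idle | valid) | (req & ~idle))]) = {s : some successor in {Recv, Hold, Init}} = {Recv, Hold, Init}

{Recv, Hold, Init}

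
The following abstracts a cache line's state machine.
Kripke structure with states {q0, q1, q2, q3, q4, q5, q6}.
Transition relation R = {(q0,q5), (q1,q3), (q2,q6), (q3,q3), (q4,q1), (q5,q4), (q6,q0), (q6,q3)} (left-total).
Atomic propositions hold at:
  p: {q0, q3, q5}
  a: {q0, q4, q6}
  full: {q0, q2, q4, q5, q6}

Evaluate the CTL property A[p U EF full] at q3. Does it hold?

No

EF full: least fixpoint, start Z0 = {q0, q2, q4, q5, q6}, add states with some successor in Z. Already a fixed point.
Sat(EF full) = {q0, q2, q4, q5, q6}
A[p U EF full]: least fixpoint, start Z0 = Sat(EF full) = {q0, q2, q4, q5, q6}, add states in Sat(p) with every successor in Z. Already a fixed point.
Sat(A[p U EF full]) = {q0, q2, q4, q5, q6}
q3 ∉ Sat(A[p U EF full]) = {q0, q2, q4, q5, q6}, so the formula does not hold at q3.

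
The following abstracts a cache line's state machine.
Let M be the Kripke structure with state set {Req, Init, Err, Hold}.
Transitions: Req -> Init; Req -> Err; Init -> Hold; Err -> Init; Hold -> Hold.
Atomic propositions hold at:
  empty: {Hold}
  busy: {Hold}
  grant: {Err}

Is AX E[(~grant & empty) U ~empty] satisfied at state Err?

Sat(~grant) = {Req, Init, Hold}
Sat(~grant & empty) = {Hold}
Sat(~empty) = {Req, Init, Err}
E[(~grant & empty) U ~empty]: least fixpoint, start Z0 = Sat(~empty) = {Req, Init, Err}, add states in Sat(~grant & empty) with some successor in Z. Already a fixed point.
Sat(E[(~grant & empty) U ~empty]) = {Req, Init, Err}
Sat(AX E[(~grant & empty) U ~empty]) = {s : every successor in {Req, Init, Err}} = {Req, Err}
Err ∈ Sat(AX E[(~grant & empty) U ~empty]) = {Req, Err}, so the formula holds at Err.

Yes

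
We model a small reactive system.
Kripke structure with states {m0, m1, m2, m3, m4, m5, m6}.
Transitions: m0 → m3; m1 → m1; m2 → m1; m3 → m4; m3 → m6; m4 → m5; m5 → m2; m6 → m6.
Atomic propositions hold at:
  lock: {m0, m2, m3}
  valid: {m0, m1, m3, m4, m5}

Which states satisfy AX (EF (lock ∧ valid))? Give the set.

{m0}

Sat(lock ∧ valid) = {m0, m3}
EF (lock ∧ valid): least fixpoint, start Z0 = {m0, m3}, add states with some successor in Z. Already a fixed point.
Sat(EF (lock ∧ valid)) = {m0, m3}
Sat(AX (EF (lock ∧ valid))) = {s : every successor in {m0, m3}} = {m0}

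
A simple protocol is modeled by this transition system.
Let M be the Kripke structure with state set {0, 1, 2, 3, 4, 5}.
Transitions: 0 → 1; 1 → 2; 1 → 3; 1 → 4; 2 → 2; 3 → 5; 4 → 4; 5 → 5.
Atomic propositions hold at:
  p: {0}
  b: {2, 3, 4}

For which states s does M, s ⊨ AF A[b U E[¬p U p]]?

{0}

Sat(¬p) = {1, 2, 3, 4, 5}
E[¬p U p]: least fixpoint, start Z0 = Sat(p) = {0}, add states in Sat(¬p) with some successor in Z. Already a fixed point.
Sat(E[¬p U p]) = {0}
A[b U E[¬p U p]]: least fixpoint, start Z0 = Sat(E[¬p U p]) = {0}, add states in Sat(b) with every successor in Z. Already a fixed point.
Sat(A[b U E[¬p U p]]) = {0}
AF A[b U E[¬p U p]]: least fixpoint, start Z0 = {0}, add states with every successor in Z. Already a fixed point.
Sat(AF A[b U E[¬p U p]]) = {0}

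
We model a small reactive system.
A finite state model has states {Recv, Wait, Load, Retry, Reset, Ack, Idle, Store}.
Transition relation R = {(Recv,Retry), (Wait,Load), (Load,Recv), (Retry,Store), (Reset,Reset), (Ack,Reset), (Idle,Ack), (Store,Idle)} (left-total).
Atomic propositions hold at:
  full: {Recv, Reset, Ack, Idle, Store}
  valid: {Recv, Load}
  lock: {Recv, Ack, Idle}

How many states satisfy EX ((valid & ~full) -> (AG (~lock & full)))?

Sat(~full) = {Wait, Load, Retry}
Sat(valid & ~full) = {Load}
Sat(~lock) = {Wait, Load, Retry, Reset, Store}
Sat(~lock & full) = {Reset, Store}
AG (~lock & full): greatest fixpoint, start Z0 = {Reset, Store}, keep only states in Sat with every successor in Z. Z1 = {Reset}; fixed.
Sat(AG (~lock & full)) = {Reset}
Sat((valid & ~full) -> (AG (~lock & full))) = {Recv, Wait, Retry, Reset, Ack, Idle, Store}
Sat(EX ((valid & ~full) -> (AG (~lock & full)))) = {s : some successor in {Recv, Wait, Retry, Reset, Ack, Idle, Store}} = {Recv, Load, Retry, Reset, Ack, Idle, Store}
|Sat(EX ((valid & ~full) -> (AG (~lock & full))))| = |{Recv, Load, Retry, Reset, Ack, Idle, Store}| = 7.

7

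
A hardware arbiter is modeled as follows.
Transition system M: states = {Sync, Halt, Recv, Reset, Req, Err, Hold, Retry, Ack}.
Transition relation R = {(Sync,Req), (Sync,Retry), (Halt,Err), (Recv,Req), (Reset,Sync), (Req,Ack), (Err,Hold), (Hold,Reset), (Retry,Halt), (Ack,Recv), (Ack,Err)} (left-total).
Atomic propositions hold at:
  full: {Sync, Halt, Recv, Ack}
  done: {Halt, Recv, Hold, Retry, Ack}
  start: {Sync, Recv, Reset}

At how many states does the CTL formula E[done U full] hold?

E[done U full]: least fixpoint, start Z0 = Sat(full) = {Sync, Halt, Recv, Ack}, add states in Sat(done) with some successor in Z. Z1 = {Sync, Halt, Recv, Retry, Ack}; fixed.
Sat(E[done U full]) = {Sync, Halt, Recv, Retry, Ack}
|Sat(E[done U full])| = |{Sync, Halt, Recv, Retry, Ack}| = 5.

5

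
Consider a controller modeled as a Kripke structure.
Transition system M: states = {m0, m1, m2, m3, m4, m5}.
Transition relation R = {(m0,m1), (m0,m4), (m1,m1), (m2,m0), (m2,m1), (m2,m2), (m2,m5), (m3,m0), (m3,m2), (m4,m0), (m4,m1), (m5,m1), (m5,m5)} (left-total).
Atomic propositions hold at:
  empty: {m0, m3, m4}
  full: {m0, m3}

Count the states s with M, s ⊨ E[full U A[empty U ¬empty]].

Sat(¬empty) = {m1, m2, m5}
A[empty U ¬empty]: least fixpoint, start Z0 = Sat(¬empty) = {m1, m2, m5}, add states in Sat(empty) with every successor in Z. Already a fixed point.
Sat(A[empty U ¬empty]) = {m1, m2, m5}
E[full U A[empty U ¬empty]]: least fixpoint, start Z0 = Sat(A[empty U ¬empty]) = {m1, m2, m5}, add states in Sat(full) with some successor in Z. Z1 = {m0, m1, m2, m3, m5}; fixed.
Sat(E[full U A[empty U ¬empty]]) = {m0, m1, m2, m3, m5}
|Sat(E[full U A[empty U ¬empty]])| = |{m0, m1, m2, m3, m5}| = 5.

5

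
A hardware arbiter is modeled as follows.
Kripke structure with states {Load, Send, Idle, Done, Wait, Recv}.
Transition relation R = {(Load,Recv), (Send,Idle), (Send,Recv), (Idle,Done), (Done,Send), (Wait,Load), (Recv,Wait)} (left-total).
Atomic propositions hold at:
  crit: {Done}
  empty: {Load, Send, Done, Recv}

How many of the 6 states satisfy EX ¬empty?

Sat(¬empty) = {Idle, Wait}
Sat(EX ¬empty) = {s : some successor in {Idle, Wait}} = {Send, Recv}
|Sat(EX ¬empty)| = |{Send, Recv}| = 2.

2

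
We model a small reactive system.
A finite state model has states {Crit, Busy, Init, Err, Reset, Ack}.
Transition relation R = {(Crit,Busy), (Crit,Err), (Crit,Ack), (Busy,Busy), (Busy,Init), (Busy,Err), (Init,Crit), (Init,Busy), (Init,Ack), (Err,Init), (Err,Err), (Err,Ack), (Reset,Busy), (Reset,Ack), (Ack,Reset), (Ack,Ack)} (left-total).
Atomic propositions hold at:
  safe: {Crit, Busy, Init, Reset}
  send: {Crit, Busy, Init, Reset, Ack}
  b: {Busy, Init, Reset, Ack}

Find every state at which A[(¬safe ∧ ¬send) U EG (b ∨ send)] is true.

{Crit, Busy, Init, Reset, Ack}

Sat(¬safe) = {Err, Ack}
Sat(¬send) = {Err}
Sat(¬safe ∧ ¬send) = {Err}
Sat(b ∨ send) = {Crit, Busy, Init, Reset, Ack}
EG (b ∨ send): greatest fixpoint, start Z0 = {Crit, Busy, Init, Reset, Ack}, keep only states in Sat with some successor in Z. Already a fixed point.
Sat(EG (b ∨ send)) = {Crit, Busy, Init, Reset, Ack}
A[(¬safe ∧ ¬send) U EG (b ∨ send)]: least fixpoint, start Z0 = Sat(EG (b ∨ send)) = {Crit, Busy, Init, Reset, Ack}, add states in Sat(¬safe ∧ ¬send) with every successor in Z. Already a fixed point.
Sat(A[(¬safe ∧ ¬send) U EG (b ∨ send)]) = {Crit, Busy, Init, Reset, Ack}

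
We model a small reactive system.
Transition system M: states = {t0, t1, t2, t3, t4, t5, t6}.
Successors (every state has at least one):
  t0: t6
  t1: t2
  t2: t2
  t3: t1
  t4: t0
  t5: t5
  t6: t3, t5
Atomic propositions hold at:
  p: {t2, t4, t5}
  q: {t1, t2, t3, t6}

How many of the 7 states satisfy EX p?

4

Sat(EX p) = {s : some successor in {t2, t4, t5}} = {t1, t2, t5, t6}
|Sat(EX p)| = |{t1, t2, t5, t6}| = 4.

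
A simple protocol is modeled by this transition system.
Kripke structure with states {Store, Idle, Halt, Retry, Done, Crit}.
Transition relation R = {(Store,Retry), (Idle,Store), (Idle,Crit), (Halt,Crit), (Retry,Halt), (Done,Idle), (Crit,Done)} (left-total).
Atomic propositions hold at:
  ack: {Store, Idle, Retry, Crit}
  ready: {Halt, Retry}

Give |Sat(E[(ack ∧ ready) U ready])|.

2

Sat(ack ∧ ready) = {Retry}
E[(ack ∧ ready) U ready]: least fixpoint, start Z0 = Sat(ready) = {Halt, Retry}, add states in Sat(ack ∧ ready) with some successor in Z. Already a fixed point.
Sat(E[(ack ∧ ready) U ready]) = {Halt, Retry}
|Sat(E[(ack ∧ ready) U ready])| = |{Halt, Retry}| = 2.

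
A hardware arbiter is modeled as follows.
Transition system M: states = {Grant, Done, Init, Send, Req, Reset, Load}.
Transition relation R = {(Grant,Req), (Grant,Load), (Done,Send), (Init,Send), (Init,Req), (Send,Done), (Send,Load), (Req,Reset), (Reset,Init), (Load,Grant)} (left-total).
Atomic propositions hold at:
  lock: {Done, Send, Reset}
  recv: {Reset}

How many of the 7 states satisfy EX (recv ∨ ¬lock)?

Sat(¬lock) = {Grant, Init, Req, Load}
Sat(recv ∨ ¬lock) = {Grant, Init, Req, Reset, Load}
Sat(EX (recv ∨ ¬lock)) = {s : some successor in {Grant, Init, Req, Reset, Load}} = {Grant, Init, Send, Req, Reset, Load}
|Sat(EX (recv ∨ ¬lock))| = |{Grant, Init, Send, Req, Reset, Load}| = 6.

6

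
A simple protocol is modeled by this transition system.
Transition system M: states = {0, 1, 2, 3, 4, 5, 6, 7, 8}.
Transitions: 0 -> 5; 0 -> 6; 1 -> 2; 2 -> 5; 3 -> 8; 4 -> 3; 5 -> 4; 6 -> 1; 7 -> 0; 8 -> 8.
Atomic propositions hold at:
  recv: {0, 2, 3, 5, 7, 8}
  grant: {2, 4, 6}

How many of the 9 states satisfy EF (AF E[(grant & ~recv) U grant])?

Sat(~recv) = {1, 4, 6}
Sat(grant & ~recv) = {4, 6}
E[(grant & ~recv) U grant]: least fixpoint, start Z0 = Sat(grant) = {2, 4, 6}, add states in Sat(grant & ~recv) with some successor in Z. Already a fixed point.
Sat(E[(grant & ~recv) U grant]) = {2, 4, 6}
AF E[(grant & ~recv) U grant]: least fixpoint, start Z0 = {2, 4, 6}, add states with every successor in Z. Z1 = {1, 2, 4, 5, 6}; Z2 = {0, 1, 2, 4, 5, 6}; Z3 = {0, 1, 2, 4, 5, 6, 7}; fixed.
Sat(AF E[(grant & ~recv) U grant]) = {0, 1, 2, 4, 5, 6, 7}
EF (AF E[(grant & ~recv) U grant]): least fixpoint, start Z0 = {0, 1, 2, 4, 5, 6, 7}, add states with some successor in Z. Already a fixed point.
Sat(EF (AF E[(grant & ~recv) U grant])) = {0, 1, 2, 4, 5, 6, 7}
|Sat(EF (AF E[(grant & ~recv) U grant]))| = |{0, 1, 2, 4, 5, 6, 7}| = 7.

7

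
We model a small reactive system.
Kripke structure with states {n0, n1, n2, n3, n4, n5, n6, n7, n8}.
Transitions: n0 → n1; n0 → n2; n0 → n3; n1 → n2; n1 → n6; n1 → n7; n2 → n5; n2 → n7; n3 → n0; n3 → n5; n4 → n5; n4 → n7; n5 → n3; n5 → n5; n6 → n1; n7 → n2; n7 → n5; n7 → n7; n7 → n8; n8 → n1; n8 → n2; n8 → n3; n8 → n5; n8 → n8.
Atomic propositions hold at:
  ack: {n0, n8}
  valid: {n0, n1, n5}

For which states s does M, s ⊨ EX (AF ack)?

{n3, n7, n8}

AF ack: least fixpoint, start Z0 = {n0, n8}, add states with every successor in Z. Already a fixed point.
Sat(AF ack) = {n0, n8}
Sat(EX (AF ack)) = {s : some successor in {n0, n8}} = {n3, n7, n8}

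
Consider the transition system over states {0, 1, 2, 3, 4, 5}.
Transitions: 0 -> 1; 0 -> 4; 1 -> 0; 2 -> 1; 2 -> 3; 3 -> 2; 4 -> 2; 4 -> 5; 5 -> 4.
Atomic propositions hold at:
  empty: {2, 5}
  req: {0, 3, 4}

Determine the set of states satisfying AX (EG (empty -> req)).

{1}

Sat(empty -> req) = {0, 1, 3, 4}
EG (empty -> req): greatest fixpoint, start Z0 = {0, 1, 3, 4}, keep only states in Sat with some successor in Z. Z1 = {0, 1}; fixed.
Sat(EG (empty -> req)) = {0, 1}
Sat(AX (EG (empty -> req))) = {s : every successor in {0, 1}} = {1}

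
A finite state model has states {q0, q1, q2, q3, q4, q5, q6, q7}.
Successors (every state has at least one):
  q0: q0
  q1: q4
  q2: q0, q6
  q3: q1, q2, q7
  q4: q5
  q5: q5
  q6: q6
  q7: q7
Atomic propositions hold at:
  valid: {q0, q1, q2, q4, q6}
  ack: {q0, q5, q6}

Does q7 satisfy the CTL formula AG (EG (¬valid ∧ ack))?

No

Sat(¬valid) = {q3, q5, q7}
Sat(¬valid ∧ ack) = {q5}
EG (¬valid ∧ ack): greatest fixpoint, start Z0 = {q5}, keep only states in Sat with some successor in Z. Already a fixed point.
Sat(EG (¬valid ∧ ack)) = {q5}
AG (EG (¬valid ∧ ack)): greatest fixpoint, start Z0 = {q5}, keep only states in Sat with every successor in Z. Already a fixed point.
Sat(AG (EG (¬valid ∧ ack))) = {q5}
q7 ∉ Sat(AG (EG (¬valid ∧ ack))) = {q5}, so the formula does not hold at q7.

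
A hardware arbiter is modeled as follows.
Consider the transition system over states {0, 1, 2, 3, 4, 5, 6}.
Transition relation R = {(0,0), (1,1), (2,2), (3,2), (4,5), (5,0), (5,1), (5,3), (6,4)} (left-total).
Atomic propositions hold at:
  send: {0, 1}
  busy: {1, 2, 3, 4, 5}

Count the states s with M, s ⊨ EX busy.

Sat(EX busy) = {s : some successor in {1, 2, 3, 4, 5}} = {1, 2, 3, 4, 5, 6}
|Sat(EX busy)| = |{1, 2, 3, 4, 5, 6}| = 6.

6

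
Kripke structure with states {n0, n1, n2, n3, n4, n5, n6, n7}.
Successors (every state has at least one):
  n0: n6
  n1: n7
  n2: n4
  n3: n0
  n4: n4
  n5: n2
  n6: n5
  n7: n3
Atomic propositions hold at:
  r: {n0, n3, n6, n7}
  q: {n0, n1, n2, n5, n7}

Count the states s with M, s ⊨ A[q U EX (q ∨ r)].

Sat(q ∨ r) = {n0, n1, n2, n3, n5, n6, n7}
Sat(EX (q ∨ r)) = {s : some successor in {n0, n1, n2, n3, n5, n6, n7}} = {n0, n1, n3, n5, n6, n7}
A[q U EX (q ∨ r)]: least fixpoint, start Z0 = Sat(EX (q ∨ r)) = {n0, n1, n3, n5, n6, n7}, add states in Sat(q) with every successor in Z. Already a fixed point.
Sat(A[q U EX (q ∨ r)]) = {n0, n1, n3, n5, n6, n7}
|Sat(A[q U EX (q ∨ r)])| = |{n0, n1, n3, n5, n6, n7}| = 6.

6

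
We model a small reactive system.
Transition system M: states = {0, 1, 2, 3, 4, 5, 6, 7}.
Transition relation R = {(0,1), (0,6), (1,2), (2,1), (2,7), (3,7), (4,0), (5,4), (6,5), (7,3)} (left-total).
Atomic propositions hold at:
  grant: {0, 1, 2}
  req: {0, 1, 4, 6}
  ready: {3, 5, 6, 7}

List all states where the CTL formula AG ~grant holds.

{3, 7}

Sat(~grant) = {3, 4, 5, 6, 7}
AG ~grant: greatest fixpoint, start Z0 = {3, 4, 5, 6, 7}, keep only states in Sat with every successor in Z. Z1 = {3, 5, 6, 7}; Z2 = {3, 6, 7}; Z3 = {3, 7}; fixed.
Sat(AG ~grant) = {3, 7}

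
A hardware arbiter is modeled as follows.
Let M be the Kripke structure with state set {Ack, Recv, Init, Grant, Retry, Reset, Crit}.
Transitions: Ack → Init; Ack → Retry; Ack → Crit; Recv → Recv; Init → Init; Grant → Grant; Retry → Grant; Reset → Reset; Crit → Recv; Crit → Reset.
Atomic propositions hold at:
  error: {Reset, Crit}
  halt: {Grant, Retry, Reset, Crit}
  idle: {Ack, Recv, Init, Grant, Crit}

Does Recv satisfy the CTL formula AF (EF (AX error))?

Sat(AX error) = {s : every successor in {Reset, Crit}} = {Reset}
EF (AX error): least fixpoint, start Z0 = {Reset}, add states with some successor in Z. Z1 = {Reset, Crit}; Z2 = {Ack, Reset, Crit}; fixed.
Sat(EF (AX error)) = {Ack, Reset, Crit}
AF (EF (AX error)): least fixpoint, start Z0 = {Ack, Reset, Crit}, add states with every successor in Z. Already a fixed point.
Sat(AF (EF (AX error))) = {Ack, Reset, Crit}
Recv ∉ Sat(AF (EF (AX error))) = {Ack, Reset, Crit}, so the formula does not hold at Recv.

No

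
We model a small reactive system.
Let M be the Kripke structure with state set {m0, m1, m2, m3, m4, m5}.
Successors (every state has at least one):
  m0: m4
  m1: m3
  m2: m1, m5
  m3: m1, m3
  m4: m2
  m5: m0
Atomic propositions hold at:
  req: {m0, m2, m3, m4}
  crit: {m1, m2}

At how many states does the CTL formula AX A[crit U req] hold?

5

A[crit U req]: least fixpoint, start Z0 = Sat(req) = {m0, m2, m3, m4}, add states in Sat(crit) with every successor in Z. Z1 = {m0, m1, m2, m3, m4}; fixed.
Sat(A[crit U req]) = {m0, m1, m2, m3, m4}
Sat(AX A[crit U req]) = {s : every successor in {m0, m1, m2, m3, m4}} = {m0, m1, m3, m4, m5}
|Sat(AX A[crit U req])| = |{m0, m1, m3, m4, m5}| = 5.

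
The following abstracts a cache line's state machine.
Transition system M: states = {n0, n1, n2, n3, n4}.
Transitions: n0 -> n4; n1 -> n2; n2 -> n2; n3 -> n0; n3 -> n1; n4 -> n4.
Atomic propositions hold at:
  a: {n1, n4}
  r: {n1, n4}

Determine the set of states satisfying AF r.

AF r: least fixpoint, start Z0 = {n1, n4}, add states with every successor in Z. Z1 = {n0, n1, n4}; Z2 = {n0, n1, n3, n4}; fixed.
Sat(AF r) = {n0, n1, n3, n4}

{n0, n1, n3, n4}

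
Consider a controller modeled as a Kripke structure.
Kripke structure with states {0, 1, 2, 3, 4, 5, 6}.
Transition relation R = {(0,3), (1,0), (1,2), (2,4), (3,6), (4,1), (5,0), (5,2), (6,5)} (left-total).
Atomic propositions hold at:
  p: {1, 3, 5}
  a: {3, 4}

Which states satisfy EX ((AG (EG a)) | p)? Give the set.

EG a: greatest fixpoint, start Z0 = {3, 4}, keep only states in Sat with some successor in Z. Z1 = ∅; fixed.
Sat(EG a) = ∅
AG (EG a): greatest fixpoint, start Z0 = ∅, keep only states in Sat with every successor in Z. Already a fixed point.
Sat(AG (EG a)) = ∅
Sat((AG (EG a)) | p) = {1, 3, 5}
Sat(EX ((AG (EG a)) | p)) = {s : some successor in {1, 3, 5}} = {0, 4, 6}

{0, 4, 6}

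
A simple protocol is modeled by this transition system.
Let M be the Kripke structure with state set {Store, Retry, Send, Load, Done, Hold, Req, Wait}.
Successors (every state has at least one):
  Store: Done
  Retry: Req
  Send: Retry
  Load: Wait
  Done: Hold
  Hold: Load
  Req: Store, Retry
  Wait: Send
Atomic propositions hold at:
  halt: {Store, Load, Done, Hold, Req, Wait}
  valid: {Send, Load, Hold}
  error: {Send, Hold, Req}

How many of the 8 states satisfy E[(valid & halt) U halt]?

Sat(valid & halt) = {Load, Hold}
E[(valid & halt) U halt]: least fixpoint, start Z0 = Sat(halt) = {Store, Load, Done, Hold, Req, Wait}, add states in Sat(valid & halt) with some successor in Z. Already a fixed point.
Sat(E[(valid & halt) U halt]) = {Store, Load, Done, Hold, Req, Wait}
|Sat(E[(valid & halt) U halt])| = |{Store, Load, Done, Hold, Req, Wait}| = 6.

6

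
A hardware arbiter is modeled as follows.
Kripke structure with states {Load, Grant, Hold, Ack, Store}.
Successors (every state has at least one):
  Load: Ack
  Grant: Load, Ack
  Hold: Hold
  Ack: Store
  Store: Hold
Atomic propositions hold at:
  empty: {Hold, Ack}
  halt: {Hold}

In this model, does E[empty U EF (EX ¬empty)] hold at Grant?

Yes

Sat(¬empty) = {Load, Grant, Store}
Sat(EX ¬empty) = {s : some successor in {Load, Grant, Store}} = {Grant, Ack}
EF (EX ¬empty): least fixpoint, start Z0 = {Grant, Ack}, add states with some successor in Z. Z1 = {Load, Grant, Ack}; fixed.
Sat(EF (EX ¬empty)) = {Load, Grant, Ack}
E[empty U EF (EX ¬empty)]: least fixpoint, start Z0 = Sat(EF (EX ¬empty)) = {Load, Grant, Ack}, add states in Sat(empty) with some successor in Z. Already a fixed point.
Sat(E[empty U EF (EX ¬empty)]) = {Load, Grant, Ack}
Grant ∈ Sat(E[empty U EF (EX ¬empty)]) = {Load, Grant, Ack}, so the formula holds at Grant.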